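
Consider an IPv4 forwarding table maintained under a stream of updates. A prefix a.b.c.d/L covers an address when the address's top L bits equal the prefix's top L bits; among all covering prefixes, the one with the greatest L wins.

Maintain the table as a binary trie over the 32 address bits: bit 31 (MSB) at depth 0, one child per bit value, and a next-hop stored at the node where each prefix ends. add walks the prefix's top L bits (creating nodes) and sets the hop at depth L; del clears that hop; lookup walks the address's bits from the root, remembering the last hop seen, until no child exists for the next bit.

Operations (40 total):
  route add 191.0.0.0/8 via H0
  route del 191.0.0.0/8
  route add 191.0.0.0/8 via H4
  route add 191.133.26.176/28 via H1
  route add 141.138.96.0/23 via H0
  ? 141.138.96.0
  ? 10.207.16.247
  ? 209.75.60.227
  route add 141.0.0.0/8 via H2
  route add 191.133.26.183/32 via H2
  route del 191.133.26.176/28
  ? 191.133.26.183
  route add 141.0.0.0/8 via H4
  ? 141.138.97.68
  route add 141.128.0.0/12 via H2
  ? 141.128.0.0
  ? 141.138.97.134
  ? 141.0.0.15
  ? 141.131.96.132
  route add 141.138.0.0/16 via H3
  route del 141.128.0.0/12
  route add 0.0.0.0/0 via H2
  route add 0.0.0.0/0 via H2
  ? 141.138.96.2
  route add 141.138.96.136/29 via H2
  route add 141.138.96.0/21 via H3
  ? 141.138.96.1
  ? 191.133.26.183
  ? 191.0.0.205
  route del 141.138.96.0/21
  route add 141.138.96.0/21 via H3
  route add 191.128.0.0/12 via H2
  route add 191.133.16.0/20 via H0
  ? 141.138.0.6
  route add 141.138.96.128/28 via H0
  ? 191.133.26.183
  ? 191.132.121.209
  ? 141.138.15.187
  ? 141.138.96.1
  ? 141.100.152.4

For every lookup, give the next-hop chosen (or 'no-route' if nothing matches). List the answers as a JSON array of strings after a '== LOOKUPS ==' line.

Trace:
  + 191.0.0.0/8 (H0) depth=8
  del 191.0.0.0/8 (clear depth 8)
  + 191.0.0.0/8 (H4) depth=8
  + 191.133.26.176/28 (H1) depth=28
  + 141.138.96.0/23 (H0) depth=23
  lookup 141.138.96.0: bits 10001101100010100110000 walk d0:-→d1:-→d2:-→d3:-→d4:-→d5:-→d6:-→d7:-→d8:-→d9:-→d10:-→d11:-→d12:-→d13:-→d14:-→d15:-→d16:-→d17:-→d18:-→d19:-→d20:-→d21:-→d22:-→d23:H0 -> H0
  lookup 10.207.16.247: bits ε walk d0:- -> no-route
  lookup 209.75.60.227: bits 1 walk d0:-→d1:- -> no-route
  + 141.0.0.0/8 (H2) depth=8
  + 191.133.26.183/32 (H2) depth=32
  del 191.133.26.176/28 (clear depth 28)
  lookup 191.133.26.183: bits 10111111100001010001101010110111 walk d0:-→d1:-→d2:-→d3:-→d4:-→d5:-→d6:-→d7:-→d8:H4→d9:-→d10:-→d11:-→d12:-→d13:-→d14:-→d15:-→d16:-→d17:-→d18:-→d19:-→d20:-→d21:-→d22:-→d23:-→d24:-→d25:-→d26:-→d27:-→d28:-→d29:-→d30:-→d31:-→d32:H2 -> H2
  + 141.0.0.0/8 (H4) depth=8
  lookup 141.138.97.68: bits 10001101100010100110000 walk d0:-→d1:-→d2:-→d3:-→d4:-→d5:-→d6:-→d7:-→d8:H4→d9:-→d10:-→d11:-→d12:-→d13:-→d14:-→d15:-→d16:-→d17:-→d18:-→d19:-→d20:-→d21:-→d22:-→d23:H0 -> H0
  + 141.128.0.0/12 (H2) depth=12
  lookup 141.128.0.0: bits 100011011000 walk d0:-→d1:-→d2:-→d3:-→d4:-→d5:-→d6:-→d7:-→d8:H4→d9:-→d10:-→d11:-→d12:H2 -> H2
  lookup 141.138.97.134: bits 10001101100010100110000 walk d0:-→d1:-→d2:-→d3:-→d4:-→d5:-→d6:-→d7:-→d8:H4→d9:-→d10:-→d11:-→d12:H2→d13:-→d14:-→d15:-→d16:-→d17:-→d18:-→d19:-→d20:-→d21:-→d22:-→d23:H0 -> H0
  lookup 141.0.0.15: bits 10001101 walk d0:-→d1:-→d2:-→d3:-→d4:-→d5:-→d6:-→d7:-→d8:H4 -> H4
  lookup 141.131.96.132: bits 100011011000 walk d0:-→d1:-→d2:-→d3:-→d4:-→d5:-→d6:-→d7:-→d8:H4→d9:-→d10:-→d11:-→d12:H2 -> H2
  + 141.138.0.0/16 (H3) depth=16
  del 141.128.0.0/12 (clear depth 12)
  + 0.0.0.0/0 (H2) depth=0
  + 0.0.0.0/0 (H2) depth=0
  lookup 141.138.96.2: bits 10001101100010100110000 walk d0:H2→d1:-→d2:-→d3:-→d4:-→d5:-→d6:-→d7:-→d8:H4→d9:-→d10:-→d11:-→d12:-→d13:-→d14:-→d15:-→d16:H3→d17:-→d18:-→d19:-→d20:-→d21:-→d22:-→d23:H0 -> H0
  + 141.138.96.136/29 (H2) depth=29
  + 141.138.96.0/21 (H3) depth=21
  lookup 141.138.96.1: bits 100011011000101001100000 walk d0:H2→d1:-→d2:-→d3:-→d4:-→d5:-→d6:-→d7:-→d8:H4→d9:-→d10:-→d11:-→d12:-→d13:-→d14:-→d15:-→d16:H3→d17:-→d18:-→d19:-→d20:-→d21:H3→d22:-→d23:H0→d24:- -> H0
  lookup 191.133.26.183: bits 10111111100001010001101010110111 walk d0:H2→d1:-→d2:-→d3:-→d4:-→d5:-→d6:-→d7:-→d8:H4→d9:-→d10:-→d11:-→d12:-→d13:-→d14:-→d15:-→d16:-→d17:-→d18:-→d19:-→d20:-→d21:-→d22:-→d23:-→d24:-→d25:-→d26:-→d27:-→d28:-→d29:-→d30:-→d31:-→d32:H2 -> H2
  lookup 191.0.0.205: bits 10111111 walk d0:H2→d1:-→d2:-→d3:-→d4:-→d5:-→d6:-→d7:-→d8:H4 -> H4
  del 141.138.96.0/21 (clear depth 21)
  + 141.138.96.0/21 (H3) depth=21
  + 191.128.0.0/12 (H2) depth=12
  + 191.133.16.0/20 (H0) depth=20
  lookup 141.138.0.6: bits 10001101100010100 walk d0:H2→d1:-→d2:-→d3:-→d4:-→d5:-→d6:-→d7:-→d8:H4→d9:-→d10:-→d11:-→d12:-→d13:-→d14:-→d15:-→d16:H3→d17:- -> H3
  + 141.138.96.128/28 (H0) depth=28
  lookup 191.133.26.183: bits 10111111100001010001101010110111 walk d0:H2→d1:-→d2:-→d3:-→d4:-→d5:-→d6:-→d7:-→d8:H4→d9:-→d10:-→d11:-→d12:H2→d13:-→d14:-→d15:-→d16:-→d17:-→d18:-→d19:-→d20:H0→d21:-→d22:-→d23:-→d24:-→d25:-→d26:-→d27:-→d28:-→d29:-→d30:-→d31:-→d32:H2 -> H2
  lookup 191.132.121.209: bits 101111111000010 walk d0:H2→d1:-→d2:-→d3:-→d4:-→d5:-→d6:-→d7:-→d8:H4→d9:-→d10:-→d11:-→d12:H2→d13:-→d14:-→d15:- -> H2
  lookup 141.138.15.187: bits 10001101100010100 walk d0:H2→d1:-→d2:-→d3:-→d4:-→d5:-→d6:-→d7:-→d8:H4→d9:-→d10:-→d11:-→d12:-→d13:-→d14:-→d15:-→d16:H3→d17:- -> H3
  lookup 141.138.96.1: bits 100011011000101001100000 walk d0:H2→d1:-→d2:-→d3:-→d4:-→d5:-→d6:-→d7:-→d8:H4→d9:-→d10:-→d11:-→d12:-→d13:-→d14:-→d15:-→d16:H3→d17:-→d18:-→d19:-→d20:-→d21:H3→d22:-→d23:H0→d24:- -> H0
  lookup 141.100.152.4: bits 10001101 walk d0:H2→d1:-→d2:-→d3:-→d4:-→d5:-→d6:-→d7:-→d8:H4 -> H4

== LOOKUPS ==
["H0","no-route","no-route","H2","H0","H2","H0","H4","H2","H0","H0","H2","H4","H3","H2","H2","H3","H0","H4"]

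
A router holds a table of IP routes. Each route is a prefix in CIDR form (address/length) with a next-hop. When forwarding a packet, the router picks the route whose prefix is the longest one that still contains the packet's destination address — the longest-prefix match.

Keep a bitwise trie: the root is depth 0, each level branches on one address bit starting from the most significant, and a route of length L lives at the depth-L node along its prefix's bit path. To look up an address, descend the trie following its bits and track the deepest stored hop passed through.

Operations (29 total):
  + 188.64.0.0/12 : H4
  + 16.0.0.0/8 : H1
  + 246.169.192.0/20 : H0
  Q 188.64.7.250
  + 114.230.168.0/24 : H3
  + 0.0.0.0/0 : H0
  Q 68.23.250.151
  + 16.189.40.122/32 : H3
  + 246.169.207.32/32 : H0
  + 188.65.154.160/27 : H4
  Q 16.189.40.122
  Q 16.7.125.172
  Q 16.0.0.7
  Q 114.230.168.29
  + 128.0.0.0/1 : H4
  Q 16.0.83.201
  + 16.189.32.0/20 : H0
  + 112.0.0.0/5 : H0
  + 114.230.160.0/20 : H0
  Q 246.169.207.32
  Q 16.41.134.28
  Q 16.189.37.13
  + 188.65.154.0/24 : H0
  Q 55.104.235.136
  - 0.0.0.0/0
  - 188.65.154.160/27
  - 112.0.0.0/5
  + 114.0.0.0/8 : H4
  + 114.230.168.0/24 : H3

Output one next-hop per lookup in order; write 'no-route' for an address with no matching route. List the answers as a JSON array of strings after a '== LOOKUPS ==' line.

Apply in order:
  add 188.64.0.0/12 -> H4 at depth 12
  add 16.0.0.0/8 -> H1 at depth 8
  add 246.169.192.0/20 -> H0 at depth 20
  Q 188.64.7.250: descend 101111000100 ; hops seen [H4] ; pick H4
  add 114.230.168.0/24 -> H3 at depth 24
  add 0.0.0.0/0 -> H0 at depth 0
  Q 68.23.250.151: descend 01 ; hops seen [H0] ; pick H0
  add 16.189.40.122/32 -> H3 at depth 32
  add 246.169.207.32/32 -> H0 at depth 32
  add 188.65.154.160/27 -> H4 at depth 27
  Q 16.189.40.122: descend 00010000101111010010100001111010 ; hops seen [H0,H1,H3] ; pick H3
  Q 16.7.125.172: descend 00010000 ; hops seen [H0,H1] ; pick H1
  Q 16.0.0.7: descend 00010000 ; hops seen [H0,H1] ; pick H1
  Q 114.230.168.29: descend 011100101110011010101000 ; hops seen [H0,H3] ; pick H3
  add 128.0.0.0/1 -> H4 at depth 1
  Q 16.0.83.201: descend 00010000 ; hops seen [H0,H1] ; pick H1
  add 16.189.32.0/20 -> H0 at depth 20
  add 112.0.0.0/5 -> H0 at depth 5
  add 114.230.160.0/20 -> H0 at depth 20
  Q 246.169.207.32: descend 11110110101010011100111100100000 ; hops seen [H0,H4,H0,H0] ; pick H0
  Q 16.41.134.28: descend 00010000 ; hops seen [H0,H1] ; pick H1
  Q 16.189.37.13: descend 00010000101111010010 ; hops seen [H0,H1,H0] ; pick H0
  add 188.65.154.0/24 -> H0 at depth 24
  Q 55.104.235.136: descend 00 ; hops seen [H0] ; pick H0
  del 0.0.0.0/0 (clear depth 0)
  del 188.65.154.160/27 (clear depth 27)
  del 112.0.0.0/5 (clear depth 5)
  add 114.0.0.0/8 -> H4 at depth 8
  add 114.230.168.0/24 -> H3 at depth 24

== LOOKUPS ==
["H4","H0","H3","H1","H1","H3","H1","H0","H1","H0","H0"]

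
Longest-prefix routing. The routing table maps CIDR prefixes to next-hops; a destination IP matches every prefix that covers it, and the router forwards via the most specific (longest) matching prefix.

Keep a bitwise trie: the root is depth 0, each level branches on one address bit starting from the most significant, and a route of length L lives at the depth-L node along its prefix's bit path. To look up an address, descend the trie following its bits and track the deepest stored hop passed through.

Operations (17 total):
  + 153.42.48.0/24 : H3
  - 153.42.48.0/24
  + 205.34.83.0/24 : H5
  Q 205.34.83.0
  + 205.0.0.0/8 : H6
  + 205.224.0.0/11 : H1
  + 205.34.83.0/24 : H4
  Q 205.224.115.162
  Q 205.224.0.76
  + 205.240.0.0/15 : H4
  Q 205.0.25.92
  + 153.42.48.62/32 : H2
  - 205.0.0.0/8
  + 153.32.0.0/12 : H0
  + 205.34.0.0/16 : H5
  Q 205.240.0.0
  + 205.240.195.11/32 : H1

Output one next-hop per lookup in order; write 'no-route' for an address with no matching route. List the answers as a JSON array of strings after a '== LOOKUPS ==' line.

Trace:
  add 153.42.48.0/24 -> H3 at depth 24
  del 153.42.48.0/24 (clear depth 24)
  add 205.34.83.0/24 -> H5 at depth 24
  ? 205.34.83.0  path d0:-→d1:-→d2:-→d3:-→d4:-→d5:-→d6:-→d7:-→d8:-→d9:-→d10:-→d11:-→d12:-→d13:-→d14:-→d15:-→d16:-→d17:-→d18:-→d19:-→d20:-→d21:-→d22:-→d23:-→d24:H5  best=H5
  add 205.0.0.0/8 -> H6 at depth 8
  add 205.224.0.0/11 -> H1 at depth 11
  add 205.34.83.0/24 -> H4 at depth 24
  ? 205.224.115.162  path d0:-→d1:-→d2:-→d3:-→d4:-→d5:-→d6:-→d7:-→d8:H6→d9:-→d10:-→d11:H1  best=H1
  ? 205.224.0.76  path d0:-→d1:-→d2:-→d3:-→d4:-→d5:-→d6:-→d7:-→d8:H6→d9:-→d10:-→d11:H1  best=H1
  add 205.240.0.0/15 -> H4 at depth 15
  ? 205.0.25.92  path d0:-→d1:-→d2:-→d3:-→d4:-→d5:-→d6:-→d7:-→d8:H6→d9:-→d10:-  best=H6
  add 153.42.48.62/32 -> H2 at depth 32
  del 205.0.0.0/8 (clear depth 8)
  add 153.32.0.0/12 -> H0 at depth 12
  add 205.34.0.0/16 -> H5 at depth 16
  ? 205.240.0.0  path d0:-→d1:-→d2:-→d3:-→d4:-→d5:-→d6:-→d7:-→d8:-→d9:-→d10:-→d11:H1→d12:-→d13:-→d14:-→d15:H4  best=H4
  add 205.240.195.11/32 -> H1 at depth 32

== LOOKUPS ==
["H5","H1","H1","H6","H4"]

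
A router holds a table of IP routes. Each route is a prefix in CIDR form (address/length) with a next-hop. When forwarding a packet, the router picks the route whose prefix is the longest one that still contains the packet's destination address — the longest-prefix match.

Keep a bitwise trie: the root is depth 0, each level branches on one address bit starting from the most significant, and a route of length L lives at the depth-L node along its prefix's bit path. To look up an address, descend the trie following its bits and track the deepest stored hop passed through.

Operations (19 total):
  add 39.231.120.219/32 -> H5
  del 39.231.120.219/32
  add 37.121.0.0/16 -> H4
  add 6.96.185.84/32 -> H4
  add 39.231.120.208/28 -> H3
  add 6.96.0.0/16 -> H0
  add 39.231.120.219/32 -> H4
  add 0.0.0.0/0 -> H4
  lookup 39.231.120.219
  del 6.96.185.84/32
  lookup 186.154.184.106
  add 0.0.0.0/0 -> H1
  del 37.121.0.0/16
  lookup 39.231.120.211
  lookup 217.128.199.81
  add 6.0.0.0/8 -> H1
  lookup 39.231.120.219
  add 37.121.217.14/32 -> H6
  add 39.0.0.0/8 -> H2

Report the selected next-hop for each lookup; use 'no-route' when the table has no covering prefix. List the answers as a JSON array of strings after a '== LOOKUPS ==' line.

Apply in order:
  add 39.231.120.219/32 -> H5 at depth 32
  del 39.231.120.219/32 (clear depth 32)
  add 37.121.0.0/16 -> H4 at depth 16
  add 6.96.185.84/32 -> H4 at depth 32
  add 39.231.120.208/28 -> H3 at depth 28
  add 6.96.0.0/16 -> H0 at depth 16
  add 39.231.120.219/32 -> H4 at depth 32
  add 0.0.0.0/0 -> H4 at depth 0
  Q 39.231.120.219: descend 00100111111001110111100011011011 ; hops seen [H4,H3,H4] ; pick H4
  del 6.96.185.84/32 (clear depth 32)
  Q 186.154.184.106: descend ε ; hops seen [H4] ; pick H4
  add 0.0.0.0/0 -> H1 at depth 0
  del 37.121.0.0/16 (clear depth 16)
  Q 39.231.120.211: descend 0010011111100111011110001101 ; hops seen [H1,H3] ; pick H3
  Q 217.128.199.81: descend ε ; hops seen [H1] ; pick H1
  add 6.0.0.0/8 -> H1 at depth 8
  Q 39.231.120.219: descend 00100111111001110111100011011011 ; hops seen [H1,H3,H4] ; pick H4
  add 37.121.217.14/32 -> H6 at depth 32
  add 39.0.0.0/8 -> H2 at depth 8

== LOOKUPS ==
["H4","H4","H3","H1","H4"]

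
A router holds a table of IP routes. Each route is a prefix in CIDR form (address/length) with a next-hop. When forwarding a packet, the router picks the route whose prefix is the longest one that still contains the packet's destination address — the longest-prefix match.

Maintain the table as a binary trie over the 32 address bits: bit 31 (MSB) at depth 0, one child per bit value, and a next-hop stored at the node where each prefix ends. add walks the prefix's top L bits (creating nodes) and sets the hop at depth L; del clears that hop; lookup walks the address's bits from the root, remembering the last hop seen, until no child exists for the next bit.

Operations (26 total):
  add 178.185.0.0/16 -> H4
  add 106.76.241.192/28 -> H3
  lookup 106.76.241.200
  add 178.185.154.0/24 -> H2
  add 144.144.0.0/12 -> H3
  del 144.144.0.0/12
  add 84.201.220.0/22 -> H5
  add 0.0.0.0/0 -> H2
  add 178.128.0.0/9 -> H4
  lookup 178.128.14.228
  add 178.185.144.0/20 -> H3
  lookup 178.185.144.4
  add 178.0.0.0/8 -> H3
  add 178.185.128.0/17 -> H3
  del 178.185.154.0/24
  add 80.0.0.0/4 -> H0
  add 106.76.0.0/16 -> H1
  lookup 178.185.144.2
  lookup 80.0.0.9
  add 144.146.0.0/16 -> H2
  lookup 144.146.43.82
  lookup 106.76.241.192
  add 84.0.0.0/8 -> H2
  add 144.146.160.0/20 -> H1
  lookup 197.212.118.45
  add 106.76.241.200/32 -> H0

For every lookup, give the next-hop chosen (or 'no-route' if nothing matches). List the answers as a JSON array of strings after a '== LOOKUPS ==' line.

Trace:
  + 178.185.0.0/16 (H4) depth=16
  + 106.76.241.192/28 (H3) depth=28
  ? 106.76.241.200  path d0:-→d1:-→d2:-→d3:-→d4:-→d5:-→d6:-→d7:-→d8:-→d9:-→d10:-→d11:-→d12:-→d13:-→d14:-→d15:-→d16:-→d17:-→d18:-→d19:-→d20:-→d21:-→d22:-→d23:-→d24:-→d25:-→d26:-→d27:-→d28:H3  best=H3
  + 178.185.154.0/24 (H2) depth=24
  + 144.144.0.0/12 (H3) depth=12
  del 144.144.0.0/12 (clear depth 12)
  + 84.201.220.0/22 (H5) depth=22
  + 0.0.0.0/0 (H2) depth=0
  + 178.128.0.0/9 (H4) depth=9
  ? 178.128.14.228  path d0:H2→d1:-→d2:-→d3:-→d4:-→d5:-→d6:-→d7:-→d8:-→d9:H4→d10:-  best=H4
  + 178.185.144.0/20 (H3) depth=20
  ? 178.185.144.4  path d0:H2→d1:-→d2:-→d3:-→d4:-→d5:-→d6:-→d7:-→d8:-→d9:H4→d10:-→d11:-→d12:-→d13:-→d14:-→d15:-→d16:H4→d17:-→d18:-→d19:-→d20:H3  best=H3
  + 178.0.0.0/8 (H3) depth=8
  + 178.185.128.0/17 (H3) depth=17
  del 178.185.154.0/24 (clear depth 24)
  + 80.0.0.0/4 (H0) depth=4
  + 106.76.0.0/16 (H1) depth=16
  ? 178.185.144.2  path d0:H2→d1:-→d2:-→d3:-→d4:-→d5:-→d6:-→d7:-→d8:H3→d9:H4→d10:-→d11:-→d12:-→d13:-→d14:-→d15:-→d16:H4→d17:H3→d18:-→d19:-→d20:H3  best=H3
  ? 80.0.0.9  path d0:H2→d1:-→d2:-→d3:-→d4:H0→d5:-  best=H0
  + 144.146.0.0/16 (H2) depth=16
  ? 144.146.43.82  path d0:H2→d1:-→d2:-→d3:-→d4:-→d5:-→d6:-→d7:-→d8:-→d9:-→d10:-→d11:-→d12:-→d13:-→d14:-→d15:-→d16:H2  best=H2
  ? 106.76.241.192  path d0:H2→d1:-→d2:-→d3:-→d4:-→d5:-→d6:-→d7:-→d8:-→d9:-→d10:-→d11:-→d12:-→d13:-→d14:-→d15:-→d16:H1→d17:-→d18:-→d19:-→d20:-→d21:-→d22:-→d23:-→d24:-→d25:-→d26:-→d27:-→d28:H3  best=H3
  + 84.0.0.0/8 (H2) depth=8
  + 144.146.160.0/20 (H1) depth=20
  ? 197.212.118.45  path d0:H2→d1:-  best=H2
  + 106.76.241.200/32 (H0) depth=32

== LOOKUPS ==
["H3","H4","H3","H3","H0","H2","H3","H2"]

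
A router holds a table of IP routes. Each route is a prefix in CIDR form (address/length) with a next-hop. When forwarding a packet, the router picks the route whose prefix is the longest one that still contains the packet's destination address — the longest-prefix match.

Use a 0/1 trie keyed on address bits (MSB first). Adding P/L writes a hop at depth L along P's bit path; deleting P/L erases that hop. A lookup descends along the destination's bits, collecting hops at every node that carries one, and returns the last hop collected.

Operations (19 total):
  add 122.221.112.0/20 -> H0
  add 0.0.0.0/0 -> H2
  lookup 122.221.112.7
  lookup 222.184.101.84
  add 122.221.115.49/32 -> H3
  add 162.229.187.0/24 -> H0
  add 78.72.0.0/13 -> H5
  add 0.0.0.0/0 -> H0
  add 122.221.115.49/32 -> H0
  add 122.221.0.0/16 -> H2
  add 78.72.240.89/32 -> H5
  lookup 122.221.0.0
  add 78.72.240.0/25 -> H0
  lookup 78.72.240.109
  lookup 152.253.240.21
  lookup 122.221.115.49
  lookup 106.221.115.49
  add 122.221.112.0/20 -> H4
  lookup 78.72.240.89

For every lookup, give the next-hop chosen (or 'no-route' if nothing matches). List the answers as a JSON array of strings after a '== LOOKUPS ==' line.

Trace:
  + 122.221.112.0/20 (H0) depth=20
  + 0.0.0.0/0 (H2) depth=0
  Q 122.221.112.7: descend 01111010110111010111 ; hops seen [H2,H0] ; pick H0
  Q 222.184.101.84: descend ε ; hops seen [H2] ; pick H2
  + 122.221.115.49/32 (H3) depth=32
  + 162.229.187.0/24 (H0) depth=24
  + 78.72.0.0/13 (H5) depth=13
  + 0.0.0.0/0 (H0) depth=0
  + 122.221.115.49/32 (H0) depth=32
  + 122.221.0.0/16 (H2) depth=16
  + 78.72.240.89/32 (H5) depth=32
  Q 122.221.0.0: descend 01111010110111010 ; hops seen [H0,H2] ; pick H2
  + 78.72.240.0/25 (H0) depth=25
  Q 78.72.240.109: descend 01001110010010001111000001 ; hops seen [H0,H5,H0] ; pick H0
  Q 152.253.240.21: descend 10 ; hops seen [H0] ; pick H0
  Q 122.221.115.49: descend 01111010110111010111001100110001 ; hops seen [H0,H2,H0,H0] ; pick H0
  Q 106.221.115.49: descend 011 ; hops seen [H0] ; pick H0
  + 122.221.112.0/20 (H4) depth=20
  Q 78.72.240.89: descend 01001110010010001111000001011001 ; hops seen [H0,H5,H0,H5] ; pick H5

== LOOKUPS ==
["H0","H2","H2","H0","H0","H0","H0","H5"]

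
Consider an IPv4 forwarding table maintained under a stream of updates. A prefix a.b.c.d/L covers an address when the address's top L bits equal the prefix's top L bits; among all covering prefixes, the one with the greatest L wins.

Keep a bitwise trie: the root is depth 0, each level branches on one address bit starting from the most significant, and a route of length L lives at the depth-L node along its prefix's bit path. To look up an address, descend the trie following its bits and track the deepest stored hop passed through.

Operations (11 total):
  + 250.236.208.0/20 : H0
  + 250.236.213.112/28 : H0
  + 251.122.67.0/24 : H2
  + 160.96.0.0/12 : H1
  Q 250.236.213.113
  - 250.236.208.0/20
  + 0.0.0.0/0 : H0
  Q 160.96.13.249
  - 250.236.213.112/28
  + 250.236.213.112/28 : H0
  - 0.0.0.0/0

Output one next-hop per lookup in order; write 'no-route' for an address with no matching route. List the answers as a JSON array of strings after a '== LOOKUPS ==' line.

Apply in order:
  + 250.236.208.0/20 (H0) depth=20
  + 250.236.213.112/28 (H0) depth=28
  + 251.122.67.0/24 (H2) depth=24
  + 160.96.0.0/12 (H1) depth=12
  ? 250.236.213.113  path d0:-→d1:-→d2:-→d3:-→d4:-→d5:-→d6:-→d7:-→d8:-→d9:-→d10:-→d11:-→d12:-→d13:-→d14:-→d15:-→d16:-→d17:-→d18:-→d19:-→d20:H0→d21:-→d22:-→d23:-→d24:-→d25:-→d26:-→d27:-→d28:H0  best=H0
  - 250.236.208.0/20 clear@20
  + 0.0.0.0/0 (H0) depth=0
  ? 160.96.13.249  path d0:H0→d1:-→d2:-→d3:-→d4:-→d5:-→d6:-→d7:-→d8:-→d9:-→d10:-→d11:-→d12:H1  best=H1
  - 250.236.213.112/28 clear@28
  + 250.236.213.112/28 (H0) depth=28
  - 0.0.0.0/0 clear@0

== LOOKUPS ==
["H0","H1"]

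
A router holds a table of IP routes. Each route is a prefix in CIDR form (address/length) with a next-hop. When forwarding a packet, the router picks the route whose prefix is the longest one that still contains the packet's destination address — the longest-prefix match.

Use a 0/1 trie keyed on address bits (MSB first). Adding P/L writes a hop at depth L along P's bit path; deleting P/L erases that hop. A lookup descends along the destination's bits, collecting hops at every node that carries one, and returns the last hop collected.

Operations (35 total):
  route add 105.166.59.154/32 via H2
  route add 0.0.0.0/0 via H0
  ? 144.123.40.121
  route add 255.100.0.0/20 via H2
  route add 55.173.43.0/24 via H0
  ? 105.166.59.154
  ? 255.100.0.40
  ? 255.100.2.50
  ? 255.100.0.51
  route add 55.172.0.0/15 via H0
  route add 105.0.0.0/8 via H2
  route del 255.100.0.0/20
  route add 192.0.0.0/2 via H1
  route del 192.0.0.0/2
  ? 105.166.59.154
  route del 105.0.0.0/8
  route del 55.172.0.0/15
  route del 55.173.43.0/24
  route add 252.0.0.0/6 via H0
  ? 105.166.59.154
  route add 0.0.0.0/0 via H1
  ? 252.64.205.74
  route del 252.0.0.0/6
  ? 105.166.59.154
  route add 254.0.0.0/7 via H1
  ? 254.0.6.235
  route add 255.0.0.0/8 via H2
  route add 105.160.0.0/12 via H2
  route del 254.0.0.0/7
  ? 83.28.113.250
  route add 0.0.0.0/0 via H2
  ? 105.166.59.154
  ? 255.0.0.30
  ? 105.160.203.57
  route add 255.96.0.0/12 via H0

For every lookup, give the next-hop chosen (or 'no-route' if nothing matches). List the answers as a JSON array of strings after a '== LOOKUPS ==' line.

Trace:
  + 105.166.59.154/32 (H2) depth=32
  + 0.0.0.0/0 (H0) depth=0
  Q 144.123.40.121: descend ε ; hops seen [H0] ; pick H0
  + 255.100.0.0/20 (H2) depth=20
  + 55.173.43.0/24 (H0) depth=24
  Q 105.166.59.154: descend 01101001101001100011101110011010 ; hops seen [H0,H2] ; pick H2
  Q 255.100.0.40: descend 11111111011001000000 ; hops seen [H0,H2] ; pick H2
  Q 255.100.2.50: descend 11111111011001000000 ; hops seen [H0,H2] ; pick H2
  Q 255.100.0.51: descend 11111111011001000000 ; hops seen [H0,H2] ; pick H2
  + 55.172.0.0/15 (H0) depth=15
  + 105.0.0.0/8 (H2) depth=8
  del 255.100.0.0/20 (clear depth 20)
  + 192.0.0.0/2 (H1) depth=2
  del 192.0.0.0/2 (clear depth 2)
  Q 105.166.59.154: descend 01101001101001100011101110011010 ; hops seen [H0,H2,H2] ; pick H2
  del 105.0.0.0/8 (clear depth 8)
  del 55.172.0.0/15 (clear depth 15)
  del 55.173.43.0/24 (clear depth 24)
  + 252.0.0.0/6 (H0) depth=6
  Q 105.166.59.154: descend 01101001101001100011101110011010 ; hops seen [H0,H2] ; pick H2
  + 0.0.0.0/0 (H1) depth=0
  Q 252.64.205.74: descend 111111 ; hops seen [H1,H0] ; pick H0
  del 252.0.0.0/6 (clear depth 6)
  Q 105.166.59.154: descend 01101001101001100011101110011010 ; hops seen [H1,H2] ; pick H2
  + 254.0.0.0/7 (H1) depth=7
  Q 254.0.6.235: descend 1111111 ; hops seen [H1,H1] ; pick H1
  + 255.0.0.0/8 (H2) depth=8
  + 105.160.0.0/12 (H2) depth=12
  del 254.0.0.0/7 (clear depth 7)
  Q 83.28.113.250: descend 01 ; hops seen [H1] ; pick H1
  + 0.0.0.0/0 (H2) depth=0
  Q 105.166.59.154: descend 01101001101001100011101110011010 ; hops seen [H2,H2,H2] ; pick H2
  Q 255.0.0.30: descend 111111110 ; hops seen [H2,H2] ; pick H2
  Q 105.160.203.57: descend 0110100110100 ; hops seen [H2,H2] ; pick H2
  + 255.96.0.0/12 (H0) depth=12

== LOOKUPS ==
["H0","H2","H2","H2","H2","H2","H2","H0","H2","H1","H1","H2","H2","H2"]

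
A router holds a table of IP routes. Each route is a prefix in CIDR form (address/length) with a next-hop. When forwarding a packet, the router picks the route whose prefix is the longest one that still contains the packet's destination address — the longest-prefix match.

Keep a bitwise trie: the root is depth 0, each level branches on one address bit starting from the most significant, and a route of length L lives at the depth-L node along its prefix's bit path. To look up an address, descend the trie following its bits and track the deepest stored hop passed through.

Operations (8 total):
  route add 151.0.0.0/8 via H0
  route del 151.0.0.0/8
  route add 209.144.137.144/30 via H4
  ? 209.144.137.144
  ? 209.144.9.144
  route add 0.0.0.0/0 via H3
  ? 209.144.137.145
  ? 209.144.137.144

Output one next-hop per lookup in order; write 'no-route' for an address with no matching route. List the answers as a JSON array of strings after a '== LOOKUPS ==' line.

Process each operation:
  add 151.0.0.0/8 -> H0 at depth 8
  del 151.0.0.0/8 (clear depth 8)
  add 209.144.137.144/30 -> H4 at depth 30
  lookup 209.144.137.144: bits 110100011001000010001001100100 walk d0:-→d1:-→d2:-→d3:-→d4:-→d5:-→d6:-→d7:-→d8:-→d9:-→d10:-→d11:-→d12:-→d13:-→d14:-→d15:-→d16:-→d17:-→d18:-→d19:-→d20:-→d21:-→d22:-→d23:-→d24:-→d25:-→d26:-→d27:-→d28:-→d29:-→d30:H4 -> H4
  lookup 209.144.9.144: bits 1101000110010000 walk d0:-→d1:-→d2:-→d3:-→d4:-→d5:-→d6:-→d7:-→d8:-→d9:-→d10:-→d11:-→d12:-→d13:-→d14:-→d15:-→d16:- -> no-route
  add 0.0.0.0/0 -> H3 at depth 0
  lookup 209.144.137.145: bits 110100011001000010001001100100 walk d0:H3→d1:-→d2:-→d3:-→d4:-→d5:-→d6:-→d7:-→d8:-→d9:-→d10:-→d11:-→d12:-→d13:-→d14:-→d15:-→d16:-→d17:-→d18:-→d19:-→d20:-→d21:-→d22:-→d23:-→d24:-→d25:-→d26:-→d27:-→d28:-→d29:-→d30:H4 -> H4
  lookup 209.144.137.144: bits 110100011001000010001001100100 walk d0:H3→d1:-→d2:-→d3:-→d4:-→d5:-→d6:-→d7:-→d8:-→d9:-→d10:-→d11:-→d12:-→d13:-→d14:-→d15:-→d16:-→d17:-→d18:-→d19:-→d20:-→d21:-→d22:-→d23:-→d24:-→d25:-→d26:-→d27:-→d28:-→d29:-→d30:H4 -> H4

== LOOKUPS ==
["H4","no-route","H4","H4"]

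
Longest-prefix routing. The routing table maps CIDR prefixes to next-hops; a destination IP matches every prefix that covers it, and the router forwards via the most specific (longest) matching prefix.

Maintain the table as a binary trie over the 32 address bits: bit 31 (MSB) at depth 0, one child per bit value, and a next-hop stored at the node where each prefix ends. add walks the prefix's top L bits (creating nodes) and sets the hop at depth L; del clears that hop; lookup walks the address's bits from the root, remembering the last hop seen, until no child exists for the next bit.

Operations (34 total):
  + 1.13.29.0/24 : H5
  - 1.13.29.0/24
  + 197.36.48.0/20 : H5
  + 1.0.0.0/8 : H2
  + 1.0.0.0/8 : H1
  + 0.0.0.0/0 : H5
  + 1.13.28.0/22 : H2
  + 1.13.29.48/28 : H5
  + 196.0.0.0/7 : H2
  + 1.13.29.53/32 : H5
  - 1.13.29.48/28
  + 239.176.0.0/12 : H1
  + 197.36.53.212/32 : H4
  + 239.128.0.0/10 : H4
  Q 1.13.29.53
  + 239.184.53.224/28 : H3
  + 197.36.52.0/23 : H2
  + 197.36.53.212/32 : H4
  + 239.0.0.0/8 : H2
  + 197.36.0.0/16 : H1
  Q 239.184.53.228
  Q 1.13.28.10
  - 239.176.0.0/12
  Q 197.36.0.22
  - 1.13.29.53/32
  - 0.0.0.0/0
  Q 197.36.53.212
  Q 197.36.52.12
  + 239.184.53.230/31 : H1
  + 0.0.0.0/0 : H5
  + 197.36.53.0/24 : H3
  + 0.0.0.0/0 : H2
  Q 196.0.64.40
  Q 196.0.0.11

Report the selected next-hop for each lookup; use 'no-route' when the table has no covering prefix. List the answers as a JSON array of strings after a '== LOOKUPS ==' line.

Apply in order:
  + 1.13.29.0/24 (H5) depth=24
  del 1.13.29.0/24 (clear depth 24)
  + 197.36.48.0/20 (H5) depth=20
  + 1.0.0.0/8 (H2) depth=8
  + 1.0.0.0/8 (H1) depth=8
  + 0.0.0.0/0 (H5) depth=0
  + 1.13.28.0/22 (H2) depth=22
  + 1.13.29.48/28 (H5) depth=28
  + 196.0.0.0/7 (H2) depth=7
  + 1.13.29.53/32 (H5) depth=32
  del 1.13.29.48/28 (clear depth 28)
  + 239.176.0.0/12 (H1) depth=12
  + 197.36.53.212/32 (H4) depth=32
  + 239.128.0.0/10 (H4) depth=10
  lookup 1.13.29.53: bits 00000001000011010001110100110101 walk d0:H5→d1:-→d2:-→d3:-→d4:-→d5:-→d6:-→d7:-→d8:H1→d9:-→d10:-→d11:-→d12:-→d13:-→d14:-→d15:-→d16:-→d17:-→d18:-→d19:-→d20:-→d21:-→d22:H2→d23:-→d24:-→d25:-→d26:-→d27:-→d28:-→d29:-→d30:-→d31:-→d32:H5 -> H5
  + 239.184.53.224/28 (H3) depth=28
  + 197.36.52.0/23 (H2) depth=23
  + 197.36.53.212/32 (H4) depth=32
  + 239.0.0.0/8 (H2) depth=8
  + 197.36.0.0/16 (H1) depth=16
  lookup 239.184.53.228: bits 1110111110111000001101011110 walk d0:H5→d1:-→d2:-→d3:-→d4:-→d5:-→d6:-→d7:-→d8:H2→d9:-→d10:H4→d11:-→d12:H1→d13:-→d14:-→d15:-→d16:-→d17:-→d18:-→d19:-→d20:-→d21:-→d22:-→d23:-→d24:-→d25:-→d26:-→d27:-→d28:H3 -> H3
  lookup 1.13.28.10: bits 00000001000011010001110 walk d0:H5→d1:-→d2:-→d3:-→d4:-→d5:-→d6:-→d7:-→d8:H1→d9:-→d10:-→d11:-→d12:-→d13:-→d14:-→d15:-→d16:-→d17:-→d18:-→d19:-→d20:-→d21:-→d22:H2→d23:- -> H2
  del 239.176.0.0/12 (clear depth 12)
  lookup 197.36.0.22: bits 110001010010010000 walk d0:H5→d1:-→d2:-→d3:-→d4:-→d5:-→d6:-→d7:H2→d8:-→d9:-→d10:-→d11:-→d12:-→d13:-→d14:-→d15:-→d16:H1→d17:-→d18:- -> H1
  del 1.13.29.53/32 (clear depth 32)
  del 0.0.0.0/0 (clear depth 0)
  lookup 197.36.53.212: bits 11000101001001000011010111010100 walk d0:-→d1:-→d2:-→d3:-→d4:-→d5:-→d6:-→d7:H2→d8:-→d9:-→d10:-→d11:-→d12:-→d13:-→d14:-→d15:-→d16:H1→d17:-→d18:-→d19:-→d20:H5→d21:-→d22:-→d23:H2→d24:-→d25:-→d26:-→d27:-→d28:-→d29:-→d30:-→d31:-→d32:H4 -> H4
  lookup 197.36.52.12: bits 11000101001001000011010 walk d0:-→d1:-→d2:-→d3:-→d4:-→d5:-→d6:-→d7:H2→d8:-→d9:-→d10:-→d11:-→d12:-→d13:-→d14:-→d15:-→d16:H1→d17:-→d18:-→d19:-→d20:H5→d21:-→d22:-→d23:H2 -> H2
  + 239.184.53.230/31 (H1) depth=31
  + 0.0.0.0/0 (H5) depth=0
  + 197.36.53.0/24 (H3) depth=24
  + 0.0.0.0/0 (H2) depth=0
  lookup 196.0.64.40: bits 1100010 walk d0:H2→d1:-→d2:-→d3:-→d4:-→d5:-→d6:-→d7:H2 -> H2
  lookup 196.0.0.11: bits 1100010 walk d0:H2→d1:-→d2:-→d3:-→d4:-→d5:-→d6:-→d7:H2 -> H2

== LOOKUPS ==
["H5","H3","H2","H1","H4","H2","H2","H2"]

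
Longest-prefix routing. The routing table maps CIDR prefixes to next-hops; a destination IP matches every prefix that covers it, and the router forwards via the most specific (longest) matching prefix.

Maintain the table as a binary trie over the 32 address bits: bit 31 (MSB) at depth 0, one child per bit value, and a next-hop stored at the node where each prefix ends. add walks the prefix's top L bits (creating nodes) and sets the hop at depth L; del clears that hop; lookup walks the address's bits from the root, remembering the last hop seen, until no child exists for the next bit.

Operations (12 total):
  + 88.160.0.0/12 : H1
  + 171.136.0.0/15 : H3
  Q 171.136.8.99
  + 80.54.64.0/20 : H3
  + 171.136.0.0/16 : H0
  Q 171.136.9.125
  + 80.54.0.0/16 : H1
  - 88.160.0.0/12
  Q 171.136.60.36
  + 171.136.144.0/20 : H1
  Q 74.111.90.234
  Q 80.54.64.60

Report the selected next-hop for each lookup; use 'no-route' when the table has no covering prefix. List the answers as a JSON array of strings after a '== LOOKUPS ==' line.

Trace:
  + 88.160.0.0/12 (H1) depth=12
  + 171.136.0.0/15 (H3) depth=15
  ? 171.136.8.99  path d0:-→d1:-→d2:-→d3:-→d4:-→d5:-→d6:-→d7:-→d8:-→d9:-→d10:-→d11:-→d12:-→d13:-→d14:-→d15:H3  best=H3
  + 80.54.64.0/20 (H3) depth=20
  + 171.136.0.0/16 (H0) depth=16
  ? 171.136.9.125  path d0:-→d1:-→d2:-→d3:-→d4:-→d5:-→d6:-→d7:-→d8:-→d9:-→d10:-→d11:-→d12:-→d13:-→d14:-→d15:H3→d16:H0  best=H0
  + 80.54.0.0/16 (H1) depth=16
  - 88.160.0.0/12 clear@12
  ? 171.136.60.36  path d0:-→d1:-→d2:-→d3:-→d4:-→d5:-→d6:-→d7:-→d8:-→d9:-→d10:-→d11:-→d12:-→d13:-→d14:-→d15:H3→d16:H0  best=H0
  + 171.136.144.0/20 (H1) depth=20
  ? 74.111.90.234  path d0:-→d1:-→d2:-→d3:-  best=no-route
  ? 80.54.64.60  path d0:-→d1:-→d2:-→d3:-→d4:-→d5:-→d6:-→d7:-→d8:-→d9:-→d10:-→d11:-→d12:-→d13:-→d14:-→d15:-→d16:H1→d17:-→d18:-→d19:-→d20:H3  best=H3

== LOOKUPS ==
["H3","H0","H0","no-route","H3"]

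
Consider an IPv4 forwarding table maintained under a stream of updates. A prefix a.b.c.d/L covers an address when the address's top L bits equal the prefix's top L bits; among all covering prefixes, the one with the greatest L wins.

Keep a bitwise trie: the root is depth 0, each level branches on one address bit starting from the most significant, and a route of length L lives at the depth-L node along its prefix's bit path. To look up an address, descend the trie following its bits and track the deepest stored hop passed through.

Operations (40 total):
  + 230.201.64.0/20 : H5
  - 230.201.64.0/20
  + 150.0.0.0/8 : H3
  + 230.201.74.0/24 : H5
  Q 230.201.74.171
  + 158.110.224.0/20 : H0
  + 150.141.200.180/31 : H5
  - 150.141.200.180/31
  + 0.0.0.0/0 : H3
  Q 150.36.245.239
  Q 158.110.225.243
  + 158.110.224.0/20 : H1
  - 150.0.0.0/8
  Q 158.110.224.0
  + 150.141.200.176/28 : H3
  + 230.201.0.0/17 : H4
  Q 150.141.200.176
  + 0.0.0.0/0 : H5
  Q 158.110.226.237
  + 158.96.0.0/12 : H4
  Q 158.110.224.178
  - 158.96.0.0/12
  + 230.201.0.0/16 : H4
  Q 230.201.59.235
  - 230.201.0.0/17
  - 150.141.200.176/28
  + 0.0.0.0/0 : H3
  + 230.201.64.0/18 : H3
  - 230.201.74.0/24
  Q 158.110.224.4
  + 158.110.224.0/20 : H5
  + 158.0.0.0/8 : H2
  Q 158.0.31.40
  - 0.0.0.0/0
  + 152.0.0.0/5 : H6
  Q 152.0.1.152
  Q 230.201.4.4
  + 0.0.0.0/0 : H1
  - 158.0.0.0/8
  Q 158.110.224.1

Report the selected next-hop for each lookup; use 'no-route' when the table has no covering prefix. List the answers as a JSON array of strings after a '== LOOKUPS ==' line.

Trace:
  add 230.201.64.0/20 -> H5 at depth 20
  - 230.201.64.0/20 clear@20
  add 150.0.0.0/8 -> H3 at depth 8
  add 230.201.74.0/24 -> H5 at depth 24
  Q 230.201.74.171: descend 111001101100100101001010 ; hops seen [H5] ; pick H5
  add 158.110.224.0/20 -> H0 at depth 20
  add 150.141.200.180/31 -> H5 at depth 31
  - 150.141.200.180/31 clear@31
  add 0.0.0.0/0 -> H3 at depth 0
  Q 150.36.245.239: descend 10010110 ; hops seen [H3,H3] ; pick H3
  Q 158.110.225.243: descend 10011110011011101110 ; hops seen [H3,H0] ; pick H0
  add 158.110.224.0/20 -> H1 at depth 20
  - 150.0.0.0/8 clear@8
  Q 158.110.224.0: descend 10011110011011101110 ; hops seen [H3,H1] ; pick H1
  add 150.141.200.176/28 -> H3 at depth 28
  add 230.201.0.0/17 -> H4 at depth 17
  Q 150.141.200.176: descend 10010110100011011100100010110 ; hops seen [H3,H3] ; pick H3
  add 0.0.0.0/0 -> H5 at depth 0
  Q 158.110.226.237: descend 10011110011011101110 ; hops seen [H5,H1] ; pick H1
  add 158.96.0.0/12 -> H4 at depth 12
  Q 158.110.224.178: descend 10011110011011101110 ; hops seen [H5,H4,H1] ; pick H1
  - 158.96.0.0/12 clear@12
  add 230.201.0.0/16 -> H4 at depth 16
  Q 230.201.59.235: descend 11100110110010010 ; hops seen [H5,H4,H4] ; pick H4
  - 230.201.0.0/17 clear@17
  - 150.141.200.176/28 clear@28
  add 0.0.0.0/0 -> H3 at depth 0
  add 230.201.64.0/18 -> H3 at depth 18
  - 230.201.74.0/24 clear@24
  Q 158.110.224.4: descend 10011110011011101110 ; hops seen [H3,H1] ; pick H1
  add 158.110.224.0/20 -> H5 at depth 20
  add 158.0.0.0/8 -> H2 at depth 8
  Q 158.0.31.40: descend 100111100 ; hops seen [H3,H2] ; pick H2
  - 0.0.0.0/0 clear@0
  add 152.0.0.0/5 -> H6 at depth 5
  Q 152.0.1.152: descend 10011 ; hops seen [H6] ; pick H6
  Q 230.201.4.4: descend 11100110110010010 ; hops seen [H4] ; pick H4
  add 0.0.0.0/0 -> H1 at depth 0
  - 158.0.0.0/8 clear@8
  Q 158.110.224.1: descend 10011110011011101110 ; hops seen [H1,H6,H5] ; pick H5

== LOOKUPS ==
["H5","H3","H0","H1","H3","H1","H1","H4","H1","H2","H6","H4","H5"]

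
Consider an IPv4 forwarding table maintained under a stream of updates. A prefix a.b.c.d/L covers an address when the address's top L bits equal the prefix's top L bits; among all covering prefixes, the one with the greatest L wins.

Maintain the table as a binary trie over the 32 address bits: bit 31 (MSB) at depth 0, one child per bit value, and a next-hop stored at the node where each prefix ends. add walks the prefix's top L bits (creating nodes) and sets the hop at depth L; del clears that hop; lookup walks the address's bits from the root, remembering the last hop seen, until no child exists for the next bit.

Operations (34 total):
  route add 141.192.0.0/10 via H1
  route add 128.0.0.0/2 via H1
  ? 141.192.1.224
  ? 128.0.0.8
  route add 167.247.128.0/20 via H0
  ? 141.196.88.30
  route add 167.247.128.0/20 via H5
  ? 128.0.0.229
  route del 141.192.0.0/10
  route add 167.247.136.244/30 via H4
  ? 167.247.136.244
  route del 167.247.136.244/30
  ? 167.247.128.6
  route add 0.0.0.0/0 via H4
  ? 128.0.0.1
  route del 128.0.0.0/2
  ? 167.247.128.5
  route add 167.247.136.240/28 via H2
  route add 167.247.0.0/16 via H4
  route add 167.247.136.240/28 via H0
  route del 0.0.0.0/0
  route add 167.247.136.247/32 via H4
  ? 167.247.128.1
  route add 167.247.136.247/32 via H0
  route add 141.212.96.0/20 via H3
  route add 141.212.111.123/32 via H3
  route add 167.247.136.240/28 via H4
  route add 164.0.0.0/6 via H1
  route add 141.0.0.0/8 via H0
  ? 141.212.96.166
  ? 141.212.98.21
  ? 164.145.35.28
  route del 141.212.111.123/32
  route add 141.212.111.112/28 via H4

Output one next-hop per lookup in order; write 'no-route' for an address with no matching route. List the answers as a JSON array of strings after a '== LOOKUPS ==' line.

Apply in order:
  add 141.192.0.0/10 -> H1 at depth 10
  add 128.0.0.0/2 -> H1 at depth 2
  lookup 141.192.1.224: bits 1000110111 walk d0:-→d1:-→d2:H1→d3:-→d4:-→d5:-→d6:-→d7:-→d8:-→d9:-→d10:H1 -> H1
  lookup 128.0.0.8: bits 1000 walk d0:-→d1:-→d2:H1→d3:-→d4:- -> H1
  add 167.247.128.0/20 -> H0 at depth 20
  lookup 141.196.88.30: bits 1000110111 walk d0:-→d1:-→d2:H1→d3:-→d4:-→d5:-→d6:-→d7:-→d8:-→d9:-→d10:H1 -> H1
  add 167.247.128.0/20 -> H5 at depth 20
  lookup 128.0.0.229: bits 1000 walk d0:-→d1:-→d2:H1→d3:-→d4:- -> H1
  - 141.192.0.0/10 clear@10
  add 167.247.136.244/30 -> H4 at depth 30
  lookup 167.247.136.244: bits 101001111111011110001000111101 walk d0:-→d1:-→d2:H1→d3:-→d4:-→d5:-→d6:-→d7:-→d8:-→d9:-→d10:-→d11:-→d12:-→d13:-→d14:-→d15:-→d16:-→d17:-→d18:-→d19:-→d20:H5→d21:-→d22:-→d23:-→d24:-→d25:-→d26:-→d27:-→d28:-→d29:-→d30:H4 -> H4
  - 167.247.136.244/30 clear@30
  lookup 167.247.128.6: bits 10100111111101111000 walk d0:-→d1:-→d2:H1→d3:-→d4:-→d5:-→d6:-→d7:-→d8:-→d9:-→d10:-→d11:-→d12:-→d13:-→d14:-→d15:-→d16:-→d17:-→d18:-→d19:-→d20:H5 -> H5
  add 0.0.0.0/0 -> H4 at depth 0
  lookup 128.0.0.1: bits 1000 walk d0:H4→d1:-→d2:H1→d3:-→d4:- -> H1
  - 128.0.0.0/2 clear@2
  lookup 167.247.128.5: bits 10100111111101111000 walk d0:H4→d1:-→d2:-→d3:-→d4:-→d5:-→d6:-→d7:-→d8:-→d9:-→d10:-→d11:-→d12:-→d13:-→d14:-→d15:-→d16:-→d17:-→d18:-→d19:-→d20:H5 -> H5
  add 167.247.136.240/28 -> H2 at depth 28
  add 167.247.0.0/16 -> H4 at depth 16
  add 167.247.136.240/28 -> H0 at depth 28
  - 0.0.0.0/0 clear@0
  add 167.247.136.247/32 -> H4 at depth 32
  lookup 167.247.128.1: bits 10100111111101111000 walk d0:-→d1:-→d2:-→d3:-→d4:-→d5:-→d6:-→d7:-→d8:-→d9:-→d10:-→d11:-→d12:-→d13:-→d14:-→d15:-→d16:H4→d17:-→d18:-→d19:-→d20:H5 -> H5
  add 167.247.136.247/32 -> H0 at depth 32
  add 141.212.96.0/20 -> H3 at depth 20
  add 141.212.111.123/32 -> H3 at depth 32
  add 167.247.136.240/28 -> H4 at depth 28
  add 164.0.0.0/6 -> H1 at depth 6
  add 141.0.0.0/8 -> H0 at depth 8
  lookup 141.212.96.166: bits 10001101110101000110 walk d0:-→d1:-→d2:-→d3:-→d4:-→d5:-→d6:-→d7:-→d8:H0→d9:-→d10:-→d11:-→d12:-→d13:-→d14:-→d15:-→d16:-→d17:-→d18:-→d19:-→d20:H3 -> H3
  lookup 141.212.98.21: bits 10001101110101000110 walk d0:-→d1:-→d2:-→d3:-→d4:-→d5:-→d6:-→d7:-→d8:H0→d9:-→d10:-→d11:-→d12:-→d13:-→d14:-→d15:-→d16:-→d17:-→d18:-→d19:-→d20:H3 -> H3
  lookup 164.145.35.28: bits 101001 walk d0:-→d1:-→d2:-→d3:-→d4:-→d5:-→d6:H1 -> H1
  - 141.212.111.123/32 clear@32
  add 141.212.111.112/28 -> H4 at depth 28

== LOOKUPS ==
["H1","H1","H1","H1","H4","H5","H1","H5","H5","H3","H3","H1"]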